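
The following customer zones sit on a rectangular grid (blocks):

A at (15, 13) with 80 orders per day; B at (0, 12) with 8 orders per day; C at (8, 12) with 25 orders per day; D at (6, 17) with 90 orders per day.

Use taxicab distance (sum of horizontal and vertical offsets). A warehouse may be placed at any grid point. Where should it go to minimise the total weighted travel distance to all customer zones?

(8, 13)

Manhattan distance separates: Σwᵢ(|x−xᵢ|+|y−yᵢ|) = Σwᵢ|x−xᵢ| + Σwᵢ|y−yᵢ|, so x and y are optimised independently as 1-D weighted medians.
Total weight W = 203; half = 101.5.
x-coordinate, sorted with cumulative weight:
  x=0 (B, w=8) cum 8
  x=6 (D, w=90) cum 98
  x=8 (C, w=25) cum 123  ← median
  x=15 (A, w=80) cum 203
⇒ x* = 8
y-coordinate, sorted with cumulative weight:
  y=12 (B, w=8) cum 8
  y=12 (C, w=25) cum 33
  y=13 (A, w=80) cum 113  ← median
  y=17 (D, w=90) cum 203
⇒ y* = 13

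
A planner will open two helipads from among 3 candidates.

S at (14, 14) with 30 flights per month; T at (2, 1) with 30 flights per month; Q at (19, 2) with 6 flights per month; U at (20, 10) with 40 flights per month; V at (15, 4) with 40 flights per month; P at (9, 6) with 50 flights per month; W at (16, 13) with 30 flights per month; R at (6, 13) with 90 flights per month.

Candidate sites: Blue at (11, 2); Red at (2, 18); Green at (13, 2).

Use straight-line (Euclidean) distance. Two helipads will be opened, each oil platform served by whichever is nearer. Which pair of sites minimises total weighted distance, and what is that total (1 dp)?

{Red, Green}, total 2468.1

Evaluate every pair (each demand assigned to the nearer of the two):
  {Red, Green}: total = 2468.1
  {Blue, Red}: total = 2513.7
  {Blue, Green}: total = 2860.4
Best pair: {Red, Green} with total 2468.1.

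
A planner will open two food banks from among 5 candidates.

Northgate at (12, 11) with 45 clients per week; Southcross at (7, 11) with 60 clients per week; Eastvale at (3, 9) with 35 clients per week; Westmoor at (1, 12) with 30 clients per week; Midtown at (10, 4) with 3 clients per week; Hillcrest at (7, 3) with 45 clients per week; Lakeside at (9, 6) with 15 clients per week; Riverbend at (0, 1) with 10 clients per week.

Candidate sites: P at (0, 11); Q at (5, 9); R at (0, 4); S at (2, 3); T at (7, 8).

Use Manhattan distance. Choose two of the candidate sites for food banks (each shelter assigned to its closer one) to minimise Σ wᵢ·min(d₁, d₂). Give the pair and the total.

Evaluate every pair (each demand assigned to the nearer of the two):
  {P, T}: total = 1181
  {Q, T}: total = 1256
  {R, T}: total = 1321
  {Q, S}: total = 1322
  {S, T}: total = 1361
  {P, Q}: total = 1370
  {Q, R}: total = 1450
  {P, S}: total = 1637
  {P, R}: total = 1780
  {R, S}: total = 2537
Best pair: {P, T} with total 1181.

{P, T}, total 1181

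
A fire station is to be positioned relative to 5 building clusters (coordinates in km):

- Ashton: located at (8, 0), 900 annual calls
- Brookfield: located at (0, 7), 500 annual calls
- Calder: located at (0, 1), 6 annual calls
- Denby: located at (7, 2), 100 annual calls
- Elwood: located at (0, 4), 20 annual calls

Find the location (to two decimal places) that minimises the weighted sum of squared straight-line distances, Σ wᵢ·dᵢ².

(5.18, 2.48)

The minimiser of Σwᵢ‖p−pᵢ‖² is the weighted centroid p* = (Σwᵢpᵢ)/(Σwᵢ).
Σwᵢ = 1526.
Σwᵢxᵢ = 900·8 + 500·0 + 6·0 + 100·7 + 20·0 = 7900.
Σwᵢyᵢ = 900·0 + 500·7 + 6·1 + 100·2 + 20·4 = 3786.
x* = 7900/1526 = 5.18, y* = 3786/1526 = 2.48.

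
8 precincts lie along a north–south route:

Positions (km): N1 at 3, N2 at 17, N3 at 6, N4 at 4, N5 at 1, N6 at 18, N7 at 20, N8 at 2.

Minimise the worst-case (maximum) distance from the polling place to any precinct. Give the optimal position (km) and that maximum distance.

location 10.5, max distance 9.5

The 1-center on a line is the midpoint of the two extreme points: leftmost at 1, rightmost at 20.
Optimal location = (1 + 20)/2 = 10.5; maximum distance = (20 − 1)/2 = 9.5.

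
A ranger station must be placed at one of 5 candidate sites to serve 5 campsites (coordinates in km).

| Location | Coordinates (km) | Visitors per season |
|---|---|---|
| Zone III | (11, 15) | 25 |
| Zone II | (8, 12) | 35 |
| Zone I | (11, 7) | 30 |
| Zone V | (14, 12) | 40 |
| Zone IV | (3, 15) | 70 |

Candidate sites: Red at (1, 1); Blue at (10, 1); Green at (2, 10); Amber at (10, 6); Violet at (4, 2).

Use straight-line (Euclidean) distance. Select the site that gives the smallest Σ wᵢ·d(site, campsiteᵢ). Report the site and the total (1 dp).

Total weighted distance at each candidate:
  Red (1, 1): total = 2907.4
  Blue (10, 1): total = 2488.5
  Green (2, 10): total = 1606.9
  Amber (10, 6): total = 1576.7
  Violet (4, 2): total = 2482.5
Minimum is at Amber with total 1576.7 km.

Amber, total 1576.7 km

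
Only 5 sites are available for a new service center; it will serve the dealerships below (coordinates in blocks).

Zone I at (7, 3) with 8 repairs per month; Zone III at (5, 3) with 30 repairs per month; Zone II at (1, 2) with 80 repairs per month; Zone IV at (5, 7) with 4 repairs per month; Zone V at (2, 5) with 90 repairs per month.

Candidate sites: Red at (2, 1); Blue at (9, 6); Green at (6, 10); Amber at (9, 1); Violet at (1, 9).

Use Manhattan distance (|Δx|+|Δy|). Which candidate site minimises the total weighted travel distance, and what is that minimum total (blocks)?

Red, total 762 blocks

Total weighted distance at each candidate:
  Red (2, 1): total = 762
  Blue (9, 6): total = 1950
  Green (6, 10): total = 2170
  Amber (9, 1): total = 1962
  Violet (1, 9): total = 1430
Minimum is at Red with total 762 blocks.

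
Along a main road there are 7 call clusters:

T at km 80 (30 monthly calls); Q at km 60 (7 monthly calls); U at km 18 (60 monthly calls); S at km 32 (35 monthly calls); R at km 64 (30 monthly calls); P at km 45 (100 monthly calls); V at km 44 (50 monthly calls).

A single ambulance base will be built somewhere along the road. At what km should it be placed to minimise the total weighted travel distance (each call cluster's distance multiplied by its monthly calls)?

For a sum of weighted absolute distances on a line, the optimum is the weighted median (not the mean). Total weight W = 312; half-weight = 156.
Sort by position and accumulate weight:
  km 18 (U, w=60) → cum 60
  km 32 (S, w=35) → cum 95
  km 44 (V, w=50) → cum 145
  km 45 (P, w=100) → cum 245  ≥ 156 → median here
  km 60 (Q, w=7) → cum 252
  km 64 (R, w=30) → cum 282
  km 80 (T, w=30) → cum 312
Optimal location: km 45.

x = 45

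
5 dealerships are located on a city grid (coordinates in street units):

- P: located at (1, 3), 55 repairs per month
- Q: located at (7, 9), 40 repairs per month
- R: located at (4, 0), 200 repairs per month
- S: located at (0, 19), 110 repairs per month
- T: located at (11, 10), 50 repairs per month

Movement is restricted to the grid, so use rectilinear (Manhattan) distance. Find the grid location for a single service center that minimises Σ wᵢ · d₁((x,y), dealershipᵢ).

(4, 3)

Manhattan distance separates: Σwᵢ(|x−xᵢ|+|y−yᵢ|) = Σwᵢ|x−xᵢ| + Σwᵢ|y−yᵢ|, so x and y are optimised independently as 1-D weighted medians.
Total weight W = 455; half = 227.5.
x-coordinate, sorted with cumulative weight:
  x=0 (S, w=110) cum 110
  x=1 (P, w=55) cum 165
  x=4 (R, w=200) cum 365  ← median
  x=7 (Q, w=40) cum 405
  x=11 (T, w=50) cum 455
⇒ x* = 4
y-coordinate, sorted with cumulative weight:
  y=0 (R, w=200) cum 200
  y=3 (P, w=55) cum 255  ← median
  y=9 (Q, w=40) cum 295
  y=10 (T, w=50) cum 345
  y=19 (S, w=110) cum 455
⇒ y* = 3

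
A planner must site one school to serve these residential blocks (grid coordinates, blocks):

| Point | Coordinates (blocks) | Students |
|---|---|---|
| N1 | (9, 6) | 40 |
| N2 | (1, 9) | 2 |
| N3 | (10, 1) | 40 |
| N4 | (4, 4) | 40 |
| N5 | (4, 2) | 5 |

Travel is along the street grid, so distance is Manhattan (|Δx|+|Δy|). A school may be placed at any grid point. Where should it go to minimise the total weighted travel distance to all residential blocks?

(9, 4)

Manhattan distance separates: Σwᵢ(|x−xᵢ|+|y−yᵢ|) = Σwᵢ|x−xᵢ| + Σwᵢ|y−yᵢ|, so x and y are optimised independently as 1-D weighted medians.
Total weight W = 127; half = 63.5.
x-coordinate, sorted with cumulative weight:
  x=1 (N2, w=2) cum 2
  x=4 (N4, w=40) cum 42
  x=4 (N5, w=5) cum 47
  x=9 (N1, w=40) cum 87  ← median
  x=10 (N3, w=40) cum 127
⇒ x* = 9
y-coordinate, sorted with cumulative weight:
  y=1 (N3, w=40) cum 40
  y=2 (N5, w=5) cum 45
  y=4 (N4, w=40) cum 85  ← median
  y=6 (N1, w=40) cum 125
  y=9 (N2, w=2) cum 127
⇒ y* = 4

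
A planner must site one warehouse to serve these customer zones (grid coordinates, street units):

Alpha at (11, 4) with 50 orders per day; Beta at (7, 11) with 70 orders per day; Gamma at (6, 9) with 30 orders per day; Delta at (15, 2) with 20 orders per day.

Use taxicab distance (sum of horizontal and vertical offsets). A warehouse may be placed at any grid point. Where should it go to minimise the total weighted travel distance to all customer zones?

(7, 9)

Manhattan distance separates: Σwᵢ(|x−xᵢ|+|y−yᵢ|) = Σwᵢ|x−xᵢ| + Σwᵢ|y−yᵢ|, so x and y are optimised independently as 1-D weighted medians.
Total weight W = 170; half = 85.
x-coordinate, sorted with cumulative weight:
  x=6 (Gamma, w=30) cum 30
  x=7 (Beta, w=70) cum 100  ← median
  x=11 (Alpha, w=50) cum 150
  x=15 (Delta, w=20) cum 170
⇒ x* = 7
y-coordinate, sorted with cumulative weight:
  y=2 (Delta, w=20) cum 20
  y=4 (Alpha, w=50) cum 70
  y=9 (Gamma, w=30) cum 100  ← median
  y=11 (Beta, w=70) cum 170
⇒ y* = 9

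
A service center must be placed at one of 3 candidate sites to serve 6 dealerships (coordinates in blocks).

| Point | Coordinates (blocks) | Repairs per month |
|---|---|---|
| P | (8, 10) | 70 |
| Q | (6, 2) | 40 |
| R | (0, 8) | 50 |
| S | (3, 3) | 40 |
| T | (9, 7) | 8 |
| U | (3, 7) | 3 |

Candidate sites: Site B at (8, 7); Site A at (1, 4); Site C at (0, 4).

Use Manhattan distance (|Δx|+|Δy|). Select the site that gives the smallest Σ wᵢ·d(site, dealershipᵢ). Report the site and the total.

Site B, total 1323 blocks

Total weighted distance at each candidate:
  Site B (8, 7): total = 1323
  Site A (1, 4): total = 1663
  Site C (0, 4): total = 1774
Minimum is at Site B with total 1323 blocks.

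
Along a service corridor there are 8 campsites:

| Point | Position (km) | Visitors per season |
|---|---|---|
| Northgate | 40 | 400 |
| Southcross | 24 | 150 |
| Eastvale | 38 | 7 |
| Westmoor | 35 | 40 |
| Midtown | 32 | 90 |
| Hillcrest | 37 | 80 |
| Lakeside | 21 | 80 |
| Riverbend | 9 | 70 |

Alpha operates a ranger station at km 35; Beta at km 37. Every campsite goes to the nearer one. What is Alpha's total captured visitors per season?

430

The indifferent point is the midpoint (35+37)/2 = 36; campsites left of it (closer to Alpha at 35) go to Alpha, those right go to Beta.
  Riverbend at 9 (w=70) → Alpha
  Lakeside at 21 (w=80) → Alpha
  Southcross at 24 (w=150) → Alpha
  Midtown at 32 (w=90) → Alpha
  Westmoor at 35 (w=40) → Alpha
  Hillcrest at 37 (w=80) → Beta
  Eastvale at 38 (w=7) → Beta
  Northgate at 40 (w=400) → Beta
Alpha captures 430; Beta captures 487.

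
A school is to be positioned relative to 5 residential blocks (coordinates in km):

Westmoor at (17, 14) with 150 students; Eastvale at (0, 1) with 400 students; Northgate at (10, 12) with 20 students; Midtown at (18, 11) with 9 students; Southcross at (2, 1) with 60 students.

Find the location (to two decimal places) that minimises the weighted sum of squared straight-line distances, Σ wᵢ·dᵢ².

(4.74, 4.54)

The minimiser of Σwᵢ‖p−pᵢ‖² is the weighted centroid p* = (Σwᵢpᵢ)/(Σwᵢ).
Σwᵢ = 639.
Σwᵢxᵢ = 150·17 + 400·0 + 20·10 + 9·18 + 60·2 = 3032.
Σwᵢyᵢ = 150·14 + 400·1 + 20·12 + 9·11 + 60·1 = 2899.
x* = 3032/639 = 4.74, y* = 2899/639 = 4.54.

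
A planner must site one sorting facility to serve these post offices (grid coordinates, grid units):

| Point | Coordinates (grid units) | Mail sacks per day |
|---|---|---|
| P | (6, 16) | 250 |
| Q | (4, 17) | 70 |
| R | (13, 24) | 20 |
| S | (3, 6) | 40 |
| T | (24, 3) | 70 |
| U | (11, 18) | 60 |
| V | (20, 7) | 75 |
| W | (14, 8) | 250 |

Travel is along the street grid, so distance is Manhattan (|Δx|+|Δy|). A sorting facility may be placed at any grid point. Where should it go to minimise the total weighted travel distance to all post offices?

(11, 8)

Manhattan distance separates: Σwᵢ(|x−xᵢ|+|y−yᵢ|) = Σwᵢ|x−xᵢ| + Σwᵢ|y−yᵢ|, so x and y are optimised independently as 1-D weighted medians.
Total weight W = 835; half = 417.5.
x-coordinate, sorted with cumulative weight:
  x=3 (S, w=40) cum 40
  x=4 (Q, w=70) cum 110
  x=6 (P, w=250) cum 360
  x=11 (U, w=60) cum 420  ← median
  x=13 (R, w=20) cum 440
  x=14 (W, w=250) cum 690
  x=20 (V, w=75) cum 765
  x=24 (T, w=70) cum 835
⇒ x* = 11
y-coordinate, sorted with cumulative weight:
  y=3 (T, w=70) cum 70
  y=6 (S, w=40) cum 110
  y=7 (V, w=75) cum 185
  y=8 (W, w=250) cum 435  ← median
  y=16 (P, w=250) cum 685
  y=17 (Q, w=70) cum 755
  y=18 (U, w=60) cum 815
  y=24 (R, w=20) cum 835
⇒ y* = 8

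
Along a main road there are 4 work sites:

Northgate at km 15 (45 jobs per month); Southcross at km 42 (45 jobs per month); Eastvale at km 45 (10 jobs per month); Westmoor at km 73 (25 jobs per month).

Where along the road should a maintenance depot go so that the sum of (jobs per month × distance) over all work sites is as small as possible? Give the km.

For a sum of weighted absolute distances on a line, the optimum is the weighted median (not the mean). Total weight W = 125; half-weight = 62.5.
Sort by position and accumulate weight:
  km 15 (Northgate, w=45) → cum 45
  km 42 (Southcross, w=45) → cum 90  ≥ 62.5 → median here
  km 45 (Eastvale, w=10) → cum 100
  km 73 (Westmoor, w=25) → cum 125
Optimal location: km 42.

x = 42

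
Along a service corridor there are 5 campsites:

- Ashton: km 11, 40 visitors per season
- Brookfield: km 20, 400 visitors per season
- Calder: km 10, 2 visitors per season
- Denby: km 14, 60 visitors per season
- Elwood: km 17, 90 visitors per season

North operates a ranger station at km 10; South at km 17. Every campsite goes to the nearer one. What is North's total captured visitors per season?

42

The indifferent point is the midpoint (10+17)/2 = 13.5; campsites left of it (closer to North at 10) go to North, those right go to South.
  Calder at 10 (w=2) → North
  Ashton at 11 (w=40) → North
  Denby at 14 (w=60) → South
  Elwood at 17 (w=90) → South
  Brookfield at 20 (w=400) → South
North captures 42; South captures 550.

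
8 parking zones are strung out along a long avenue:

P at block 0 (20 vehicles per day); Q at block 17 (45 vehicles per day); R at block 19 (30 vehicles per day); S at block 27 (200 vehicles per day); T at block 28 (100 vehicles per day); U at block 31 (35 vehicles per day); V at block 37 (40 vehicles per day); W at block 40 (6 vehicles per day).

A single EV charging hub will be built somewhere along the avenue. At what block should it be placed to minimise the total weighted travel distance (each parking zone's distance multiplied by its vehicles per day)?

For a sum of weighted absolute distances on a line, the optimum is the weighted median (not the mean). Total weight W = 476; half-weight = 238.
Sort by position and accumulate weight:
  block 0 (P, w=20) → cum 20
  block 17 (Q, w=45) → cum 65
  block 19 (R, w=30) → cum 95
  block 27 (S, w=200) → cum 295  ≥ 238 → median here
  block 28 (T, w=100) → cum 395
  block 31 (U, w=35) → cum 430
  block 37 (V, w=40) → cum 470
  block 40 (W, w=6) → cum 476
Optimal location: block 27.

x = 27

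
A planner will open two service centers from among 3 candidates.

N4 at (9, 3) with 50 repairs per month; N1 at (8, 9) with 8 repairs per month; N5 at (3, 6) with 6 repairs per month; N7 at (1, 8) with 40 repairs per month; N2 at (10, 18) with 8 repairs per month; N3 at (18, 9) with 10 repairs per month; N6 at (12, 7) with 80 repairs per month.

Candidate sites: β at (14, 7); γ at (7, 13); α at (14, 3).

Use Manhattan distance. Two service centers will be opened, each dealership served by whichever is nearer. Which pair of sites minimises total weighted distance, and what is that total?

{β, γ}, total 1280

Evaluate every pair (each demand assigned to the nearer of the two):
  {β, γ}: total = 1280
  {β, α}: total = 1286
  {γ, α}: total = 1440
Best pair: {β, γ} with total 1280.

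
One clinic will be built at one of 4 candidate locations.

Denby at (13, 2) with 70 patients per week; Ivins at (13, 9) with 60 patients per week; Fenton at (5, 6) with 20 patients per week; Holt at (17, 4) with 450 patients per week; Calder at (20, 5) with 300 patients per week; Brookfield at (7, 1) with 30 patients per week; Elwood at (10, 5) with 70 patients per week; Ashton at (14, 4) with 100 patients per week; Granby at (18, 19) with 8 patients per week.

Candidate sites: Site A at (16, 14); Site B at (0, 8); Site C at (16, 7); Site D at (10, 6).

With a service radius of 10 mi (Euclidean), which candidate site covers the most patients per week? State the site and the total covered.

Site C, covering 1050

Coverage radius r = 10 mi; a point is covered iff (Δx)²+(Δy)² ≤ 10² = 100.
  Site A (16, 14): covers {Ivins, Calder, Granby} → 368
  Site B (0, 8): covers {Fenton, Brookfield} → 50
  Site C (16, 7): covers {Denby, Ivins, Holt, Calder, Elwood, Ashton} → 1050
  Site D (10, 6): covers {Denby, Ivins, Fenton, Holt, Brookfield, Elwood, Ashton} → 800
Maximum coverage at Site C: 1050 patients per week.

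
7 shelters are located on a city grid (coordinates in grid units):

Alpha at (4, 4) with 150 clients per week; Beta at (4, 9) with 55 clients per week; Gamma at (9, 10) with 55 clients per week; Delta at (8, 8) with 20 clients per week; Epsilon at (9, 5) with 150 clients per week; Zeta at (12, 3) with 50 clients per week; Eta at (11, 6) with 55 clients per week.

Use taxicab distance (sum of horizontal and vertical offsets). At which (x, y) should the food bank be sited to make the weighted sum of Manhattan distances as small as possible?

Manhattan distance separates: Σwᵢ(|x−xᵢ|+|y−yᵢ|) = Σwᵢ|x−xᵢ| + Σwᵢ|y−yᵢ|, so x and y are optimised independently as 1-D weighted medians.
Total weight W = 535; half = 267.5.
x-coordinate, sorted with cumulative weight:
  x=4 (Alpha, w=150) cum 150
  x=4 (Beta, w=55) cum 205
  x=8 (Delta, w=20) cum 225
  x=9 (Gamma, w=55) cum 280  ← median
  x=9 (Epsilon, w=150) cum 430
  x=11 (Eta, w=55) cum 485
  x=12 (Zeta, w=50) cum 535
⇒ x* = 9
y-coordinate, sorted with cumulative weight:
  y=3 (Zeta, w=50) cum 50
  y=4 (Alpha, w=150) cum 200
  y=5 (Epsilon, w=150) cum 350  ← median
  y=6 (Eta, w=55) cum 405
  y=8 (Delta, w=20) cum 425
  y=9 (Beta, w=55) cum 480
  y=10 (Gamma, w=55) cum 535
⇒ y* = 5

(9, 5)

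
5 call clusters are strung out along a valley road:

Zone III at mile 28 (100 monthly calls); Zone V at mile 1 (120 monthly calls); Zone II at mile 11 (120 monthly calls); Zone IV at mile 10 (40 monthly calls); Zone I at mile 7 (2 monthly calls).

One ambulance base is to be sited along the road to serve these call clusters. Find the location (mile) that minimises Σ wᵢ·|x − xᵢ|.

x = 11

For a sum of weighted absolute distances on a line, the optimum is the weighted median (not the mean). Total weight W = 382; half-weight = 191.
Sort by position and accumulate weight:
  mile 1 (Zone V, w=120) → cum 120
  mile 7 (Zone I, w=2) → cum 122
  mile 10 (Zone IV, w=40) → cum 162
  mile 11 (Zone II, w=120) → cum 282  ≥ 191 → median here
  mile 28 (Zone III, w=100) → cum 382
Optimal location: mile 11.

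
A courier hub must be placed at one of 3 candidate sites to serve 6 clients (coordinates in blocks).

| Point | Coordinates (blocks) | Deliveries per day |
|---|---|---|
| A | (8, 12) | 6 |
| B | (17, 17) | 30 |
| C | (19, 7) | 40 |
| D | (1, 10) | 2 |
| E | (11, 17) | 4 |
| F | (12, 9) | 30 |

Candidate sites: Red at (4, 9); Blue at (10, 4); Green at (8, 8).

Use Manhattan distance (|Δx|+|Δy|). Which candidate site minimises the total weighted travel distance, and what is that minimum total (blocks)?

Total weighted distance at each candidate:
  Red (4, 9): total = 1660
  Blue (10, 4): total = 1436
  Green (8, 8): total = 1260
Minimum is at Green with total 1260 blocks.

Green, total 1260 blocks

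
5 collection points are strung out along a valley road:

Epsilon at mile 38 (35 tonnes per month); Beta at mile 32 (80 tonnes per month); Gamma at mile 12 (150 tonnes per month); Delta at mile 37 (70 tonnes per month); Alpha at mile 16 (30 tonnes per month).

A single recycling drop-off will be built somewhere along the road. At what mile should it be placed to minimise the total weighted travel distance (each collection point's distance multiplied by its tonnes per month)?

For a sum of weighted absolute distances on a line, the optimum is the weighted median (not the mean). Total weight W = 365; half-weight = 182.5.
Sort by position and accumulate weight:
  mile 12 (Gamma, w=150) → cum 150
  mile 16 (Alpha, w=30) → cum 180
  mile 32 (Beta, w=80) → cum 260  ≥ 182.5 → median here
  mile 37 (Delta, w=70) → cum 330
  mile 38 (Epsilon, w=35) → cum 365
Optimal location: mile 32.

x = 32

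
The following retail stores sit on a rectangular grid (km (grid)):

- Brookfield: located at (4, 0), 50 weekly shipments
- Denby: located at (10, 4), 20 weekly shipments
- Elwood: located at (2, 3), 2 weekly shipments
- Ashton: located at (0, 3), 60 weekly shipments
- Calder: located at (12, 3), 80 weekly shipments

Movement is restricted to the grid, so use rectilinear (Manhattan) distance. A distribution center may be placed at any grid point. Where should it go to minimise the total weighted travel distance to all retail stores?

Manhattan distance separates: Σwᵢ(|x−xᵢ|+|y−yᵢ|) = Σwᵢ|x−xᵢ| + Σwᵢ|y−yᵢ|, so x and y are optimised independently as 1-D weighted medians.
Total weight W = 212; half = 106.
x-coordinate, sorted with cumulative weight:
  x=0 (Ashton, w=60) cum 60
  x=2 (Elwood, w=2) cum 62
  x=4 (Brookfield, w=50) cum 112  ← median
  x=10 (Denby, w=20) cum 132
  x=12 (Calder, w=80) cum 212
⇒ x* = 4
y-coordinate, sorted with cumulative weight:
  y=0 (Brookfield, w=50) cum 50
  y=3 (Elwood, w=2) cum 52
  y=3 (Ashton, w=60) cum 112  ← median
  y=3 (Calder, w=80) cum 192
  y=4 (Denby, w=20) cum 212
⇒ y* = 3

(4, 3)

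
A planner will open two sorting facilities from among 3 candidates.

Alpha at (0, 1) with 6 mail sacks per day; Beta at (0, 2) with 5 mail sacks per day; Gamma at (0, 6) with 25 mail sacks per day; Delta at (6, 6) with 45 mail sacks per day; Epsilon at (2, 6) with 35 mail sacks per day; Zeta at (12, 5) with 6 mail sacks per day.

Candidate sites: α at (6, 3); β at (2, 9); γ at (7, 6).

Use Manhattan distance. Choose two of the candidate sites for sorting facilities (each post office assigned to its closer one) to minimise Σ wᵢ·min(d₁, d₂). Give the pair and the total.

{β, γ}, total 416

Evaluate every pair (each demand assigned to the nearer of the two):
  {β, γ}: total = 416
  {α, β}: total = 496
  {α, γ}: total = 514
Best pair: {β, γ} with total 416.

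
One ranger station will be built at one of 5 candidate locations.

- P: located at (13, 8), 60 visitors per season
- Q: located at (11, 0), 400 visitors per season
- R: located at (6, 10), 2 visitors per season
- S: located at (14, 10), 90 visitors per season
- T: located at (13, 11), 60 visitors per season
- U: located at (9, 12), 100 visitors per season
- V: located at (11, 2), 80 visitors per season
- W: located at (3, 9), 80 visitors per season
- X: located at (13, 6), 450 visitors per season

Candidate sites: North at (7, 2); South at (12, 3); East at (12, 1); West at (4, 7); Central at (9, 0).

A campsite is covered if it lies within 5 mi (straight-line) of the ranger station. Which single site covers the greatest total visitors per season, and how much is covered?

Coverage radius r = 5 mi; a point is covered iff (Δx)²+(Δy)² ≤ 5² = 25.
  North (7, 2): covers {Q, V} → 480
  South (12, 3): covers {Q, V, X} → 930
  East (12, 1): covers {Q, V} → 480
  West (4, 7): covers {R, W} → 82
  Central (9, 0): covers {Q, V} → 480
Maximum coverage at South: 930 visitors per season.

South, covering 930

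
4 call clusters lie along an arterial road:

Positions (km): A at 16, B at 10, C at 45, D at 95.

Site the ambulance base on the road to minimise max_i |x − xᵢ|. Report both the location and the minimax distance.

The 1-center on a line is the midpoint of the two extreme points: leftmost at 10, rightmost at 95.
Optimal location = (10 + 95)/2 = 52.5; maximum distance = (95 − 10)/2 = 42.5.

location 52.5, max distance 42.5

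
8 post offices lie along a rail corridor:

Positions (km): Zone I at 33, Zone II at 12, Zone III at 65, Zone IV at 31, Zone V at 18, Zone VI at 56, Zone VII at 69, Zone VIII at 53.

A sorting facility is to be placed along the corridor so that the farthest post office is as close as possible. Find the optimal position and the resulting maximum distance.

The 1-center on a line is the midpoint of the two extreme points: leftmost at 12, rightmost at 69.
Optimal location = (12 + 69)/2 = 40.5; maximum distance = (69 − 12)/2 = 28.5.

location 40.5, max distance 28.5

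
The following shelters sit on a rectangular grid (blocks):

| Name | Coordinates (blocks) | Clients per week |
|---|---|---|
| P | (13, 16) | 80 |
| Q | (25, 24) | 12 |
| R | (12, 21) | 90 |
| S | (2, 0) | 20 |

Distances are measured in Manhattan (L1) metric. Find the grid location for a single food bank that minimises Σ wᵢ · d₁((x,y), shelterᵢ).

Manhattan distance separates: Σwᵢ(|x−xᵢ|+|y−yᵢ|) = Σwᵢ|x−xᵢ| + Σwᵢ|y−yᵢ|, so x and y are optimised independently as 1-D weighted medians.
Total weight W = 202; half = 101.
x-coordinate, sorted with cumulative weight:
  x=2 (S, w=20) cum 20
  x=12 (R, w=90) cum 110  ← median
  x=13 (P, w=80) cum 190
  x=25 (Q, w=12) cum 202
⇒ x* = 12
y-coordinate, sorted with cumulative weight:
  y=0 (S, w=20) cum 20
  y=16 (P, w=80) cum 100
  y=21 (R, w=90) cum 190  ← median
  y=24 (Q, w=12) cum 202
⇒ y* = 21

(12, 21)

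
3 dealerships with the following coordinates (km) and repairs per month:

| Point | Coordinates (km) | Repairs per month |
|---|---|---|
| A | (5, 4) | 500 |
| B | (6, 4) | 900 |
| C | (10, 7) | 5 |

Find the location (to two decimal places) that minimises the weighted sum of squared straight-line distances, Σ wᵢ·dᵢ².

(5.66, 4.01)

The minimiser of Σwᵢ‖p−pᵢ‖² is the weighted centroid p* = (Σwᵢpᵢ)/(Σwᵢ).
Σwᵢ = 1405.
Σwᵢxᵢ = 500·5 + 900·6 + 5·10 = 7950.
Σwᵢyᵢ = 500·4 + 900·4 + 5·7 = 5635.
x* = 7950/1405 = 5.66, y* = 5635/1405 = 4.01.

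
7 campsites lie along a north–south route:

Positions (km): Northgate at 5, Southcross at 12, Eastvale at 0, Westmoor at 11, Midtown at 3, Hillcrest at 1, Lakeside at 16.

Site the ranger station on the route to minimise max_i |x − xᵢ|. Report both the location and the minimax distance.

The 1-center on a line is the midpoint of the two extreme points: leftmost at 0, rightmost at 16.
Optimal location = (0 + 16)/2 = 8; maximum distance = (16 − 0)/2 = 8.

location 8, max distance 8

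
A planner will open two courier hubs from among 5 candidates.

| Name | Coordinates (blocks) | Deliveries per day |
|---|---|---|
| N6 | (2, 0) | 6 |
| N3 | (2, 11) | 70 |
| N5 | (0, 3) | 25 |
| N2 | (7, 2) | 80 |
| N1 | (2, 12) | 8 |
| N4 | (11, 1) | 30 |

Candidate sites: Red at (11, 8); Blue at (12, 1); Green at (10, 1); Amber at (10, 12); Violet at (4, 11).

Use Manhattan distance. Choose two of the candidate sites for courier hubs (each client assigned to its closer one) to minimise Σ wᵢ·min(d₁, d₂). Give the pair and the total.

{Green, Violet}, total 868

Evaluate every pair (each demand assigned to the nearer of the two):
  {Green, Violet}: total = 868
  {Blue, Violet}: total = 1040
  {Green, Amber}: total = 1398
  {Red, Violet}: total = 1552
  {Blue, Amber}: total = 1620
  {Red, Green}: total = 1648
  {Amber, Violet}: total = 1862
  {Red, Blue}: total = 1870
  {Blue, Green}: total = 2116
  {Red, Amber}: total = 2206
Best pair: {Green, Violet} with total 868.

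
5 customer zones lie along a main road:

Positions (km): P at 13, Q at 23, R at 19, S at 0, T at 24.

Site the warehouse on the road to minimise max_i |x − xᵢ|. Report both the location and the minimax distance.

location 12, max distance 12

The 1-center on a line is the midpoint of the two extreme points: leftmost at 0, rightmost at 24.
Optimal location = (0 + 24)/2 = 12; maximum distance = (24 − 0)/2 = 12.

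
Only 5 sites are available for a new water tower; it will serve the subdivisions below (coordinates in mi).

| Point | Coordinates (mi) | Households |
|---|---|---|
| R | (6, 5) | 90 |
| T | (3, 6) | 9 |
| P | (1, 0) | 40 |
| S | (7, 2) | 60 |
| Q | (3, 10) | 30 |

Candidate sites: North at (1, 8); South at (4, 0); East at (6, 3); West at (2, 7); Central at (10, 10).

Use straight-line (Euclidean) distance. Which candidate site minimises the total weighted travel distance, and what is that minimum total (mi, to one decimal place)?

Total weighted distance at each candidate:
  North (1, 8): total = 1464.2
  South (4, 0): total = 1177.2
  East (6, 3): total = 764.7
  West (2, 7): total = 1217.2
  Central (10, 10): total = 1909.6
Minimum is at East with total 764.7 mi.

East, total 764.7 mi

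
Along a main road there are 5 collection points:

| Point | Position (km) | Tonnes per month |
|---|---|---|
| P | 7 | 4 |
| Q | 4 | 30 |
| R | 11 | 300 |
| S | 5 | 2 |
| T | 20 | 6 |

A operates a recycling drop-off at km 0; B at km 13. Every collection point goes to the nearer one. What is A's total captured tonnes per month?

32

The indifferent point is the midpoint (0+13)/2 = 6.5; collection points left of it (closer to A at 0) go to A, those right go to B.
  Q at 4 (w=30) → A
  S at 5 (w=2) → A
  P at 7 (w=4) → B
  R at 11 (w=300) → B
  T at 20 (w=6) → B
A captures 32; B captures 310.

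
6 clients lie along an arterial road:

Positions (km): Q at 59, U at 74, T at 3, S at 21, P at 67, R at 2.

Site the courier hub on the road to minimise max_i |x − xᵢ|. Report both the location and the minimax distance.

location 38, max distance 36

The 1-center on a line is the midpoint of the two extreme points: leftmost at 2, rightmost at 74.
Optimal location = (2 + 74)/2 = 38; maximum distance = (74 − 2)/2 = 36.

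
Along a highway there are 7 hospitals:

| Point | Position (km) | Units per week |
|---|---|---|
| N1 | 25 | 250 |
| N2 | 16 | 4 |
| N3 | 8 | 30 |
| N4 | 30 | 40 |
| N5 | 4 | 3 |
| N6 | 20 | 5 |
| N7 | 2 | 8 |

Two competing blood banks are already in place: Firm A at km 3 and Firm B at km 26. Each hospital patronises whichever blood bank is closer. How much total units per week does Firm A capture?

The indifferent point is the midpoint (3+26)/2 = 14.5; hospitals left of it (closer to Firm A at 3) go to Firm A, those right go to Firm B.
  N7 at 2 (w=8) → Firm A
  N5 at 4 (w=3) → Firm A
  N3 at 8 (w=30) → Firm A
  N2 at 16 (w=4) → Firm B
  N6 at 20 (w=5) → Firm B
  N1 at 25 (w=250) → Firm B
  N4 at 30 (w=40) → Firm B
Firm A captures 41; Firm B captures 299.

41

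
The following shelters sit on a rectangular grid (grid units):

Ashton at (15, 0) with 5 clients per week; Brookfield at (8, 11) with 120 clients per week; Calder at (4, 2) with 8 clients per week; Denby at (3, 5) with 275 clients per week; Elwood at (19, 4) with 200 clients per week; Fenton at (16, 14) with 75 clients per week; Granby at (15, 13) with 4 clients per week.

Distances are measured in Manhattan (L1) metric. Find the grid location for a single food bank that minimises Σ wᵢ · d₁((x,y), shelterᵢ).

(8, 5)

Manhattan distance separates: Σwᵢ(|x−xᵢ|+|y−yᵢ|) = Σwᵢ|x−xᵢ| + Σwᵢ|y−yᵢ|, so x and y are optimised independently as 1-D weighted medians.
Total weight W = 687; half = 343.5.
x-coordinate, sorted with cumulative weight:
  x=3 (Denby, w=275) cum 275
  x=4 (Calder, w=8) cum 283
  x=8 (Brookfield, w=120) cum 403  ← median
  x=15 (Ashton, w=5) cum 408
  x=15 (Granby, w=4) cum 412
  x=16 (Fenton, w=75) cum 487
  x=19 (Elwood, w=200) cum 687
⇒ x* = 8
y-coordinate, sorted with cumulative weight:
  y=0 (Ashton, w=5) cum 5
  y=2 (Calder, w=8) cum 13
  y=4 (Elwood, w=200) cum 213
  y=5 (Denby, w=275) cum 488  ← median
  y=11 (Brookfield, w=120) cum 608
  y=13 (Granby, w=4) cum 612
  y=14 (Fenton, w=75) cum 687
⇒ y* = 5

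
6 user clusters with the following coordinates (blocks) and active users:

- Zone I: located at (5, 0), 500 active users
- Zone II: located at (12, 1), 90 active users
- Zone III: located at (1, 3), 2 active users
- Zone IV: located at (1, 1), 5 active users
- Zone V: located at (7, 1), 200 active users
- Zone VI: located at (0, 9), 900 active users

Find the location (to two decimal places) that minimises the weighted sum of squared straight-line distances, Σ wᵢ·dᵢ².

The minimiser of Σwᵢ‖p−pᵢ‖² is the weighted centroid p* = (Σwᵢpᵢ)/(Σwᵢ).
Σwᵢ = 1697.
Σwᵢxᵢ = 500·5 + 90·12 + 2·1 + 5·1 + 200·7 + 900·0 = 4987.
Σwᵢyᵢ = 500·0 + 90·1 + 2·3 + 5·1 + 200·1 + 900·9 = 8401.
x* = 4987/1697 = 2.94, y* = 8401/1697 = 4.95.

(2.94, 4.95)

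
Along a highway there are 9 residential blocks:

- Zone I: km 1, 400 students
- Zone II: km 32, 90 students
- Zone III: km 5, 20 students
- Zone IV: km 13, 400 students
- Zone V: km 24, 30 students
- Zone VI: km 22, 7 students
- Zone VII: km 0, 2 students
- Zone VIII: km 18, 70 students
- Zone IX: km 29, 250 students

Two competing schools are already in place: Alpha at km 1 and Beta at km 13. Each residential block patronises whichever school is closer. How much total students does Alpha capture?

The indifferent point is the midpoint (1+13)/2 = 7; residential blocks left of it (closer to Alpha at 1) go to Alpha, those right go to Beta.
  Zone VII at 0 (w=2) → Alpha
  Zone I at 1 (w=400) → Alpha
  Zone III at 5 (w=20) → Alpha
  Zone IV at 13 (w=400) → Beta
  Zone VIII at 18 (w=70) → Beta
  Zone VI at 22 (w=7) → Beta
  Zone V at 24 (w=30) → Beta
  Zone IX at 29 (w=250) → Beta
  Zone II at 32 (w=90) → Beta
Alpha captures 422; Beta captures 847.

422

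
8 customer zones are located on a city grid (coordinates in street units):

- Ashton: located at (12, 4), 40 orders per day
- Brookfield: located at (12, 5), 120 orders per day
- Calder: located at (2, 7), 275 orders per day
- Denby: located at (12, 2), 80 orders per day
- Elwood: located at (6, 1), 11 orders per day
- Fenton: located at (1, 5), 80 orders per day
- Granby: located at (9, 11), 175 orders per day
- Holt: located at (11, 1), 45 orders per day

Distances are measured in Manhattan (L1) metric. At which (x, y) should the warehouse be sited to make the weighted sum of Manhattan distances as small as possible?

Manhattan distance separates: Σwᵢ(|x−xᵢ|+|y−yᵢ|) = Σwᵢ|x−xᵢ| + Σwᵢ|y−yᵢ|, so x and y are optimised independently as 1-D weighted medians.
Total weight W = 826; half = 413.
x-coordinate, sorted with cumulative weight:
  x=1 (Fenton, w=80) cum 80
  x=2 (Calder, w=275) cum 355
  x=6 (Elwood, w=11) cum 366
  x=9 (Granby, w=175) cum 541  ← median
  x=11 (Holt, w=45) cum 586
  x=12 (Ashton, w=40) cum 626
  x=12 (Brookfield, w=120) cum 746
  x=12 (Denby, w=80) cum 826
⇒ x* = 9
y-coordinate, sorted with cumulative weight:
  y=1 (Elwood, w=11) cum 11
  y=1 (Holt, w=45) cum 56
  y=2 (Denby, w=80) cum 136
  y=4 (Ashton, w=40) cum 176
  y=5 (Brookfield, w=120) cum 296
  y=5 (Fenton, w=80) cum 376
  y=7 (Calder, w=275) cum 651  ← median
  y=11 (Granby, w=175) cum 826
⇒ y* = 7

(9, 7)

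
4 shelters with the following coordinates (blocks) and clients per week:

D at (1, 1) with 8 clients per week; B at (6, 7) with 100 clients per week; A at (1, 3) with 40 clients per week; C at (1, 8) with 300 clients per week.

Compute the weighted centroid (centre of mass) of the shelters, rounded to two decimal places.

The minimiser of Σwᵢ‖p−pᵢ‖² is the weighted centroid p* = (Σwᵢpᵢ)/(Σwᵢ).
Σwᵢ = 448.
Σwᵢxᵢ = 8·1 + 100·6 + 40·1 + 300·1 = 948.
Σwᵢyᵢ = 8·1 + 100·7 + 40·3 + 300·8 = 3228.
x* = 948/448 = 2.12, y* = 3228/448 = 7.21.

(2.12, 7.21)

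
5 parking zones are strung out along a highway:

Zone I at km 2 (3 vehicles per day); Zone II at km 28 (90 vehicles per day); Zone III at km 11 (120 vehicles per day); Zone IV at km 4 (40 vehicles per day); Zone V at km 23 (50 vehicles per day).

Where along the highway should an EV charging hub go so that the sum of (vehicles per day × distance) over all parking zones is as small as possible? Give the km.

For a sum of weighted absolute distances on a line, the optimum is the weighted median (not the mean). Total weight W = 303; half-weight = 151.5.
Sort by position and accumulate weight:
  km 2 (Zone I, w=3) → cum 3
  km 4 (Zone IV, w=40) → cum 43
  km 11 (Zone III, w=120) → cum 163  ≥ 151.5 → median here
  km 23 (Zone V, w=50) → cum 213
  km 28 (Zone II, w=90) → cum 303
Optimal location: km 11.

x = 11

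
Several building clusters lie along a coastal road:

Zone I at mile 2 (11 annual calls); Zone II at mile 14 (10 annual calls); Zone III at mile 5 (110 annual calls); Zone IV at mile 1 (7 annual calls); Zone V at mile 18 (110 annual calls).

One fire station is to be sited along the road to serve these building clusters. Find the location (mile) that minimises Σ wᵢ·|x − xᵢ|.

For a sum of weighted absolute distances on a line, the optimum is the weighted median (not the mean). Total weight W = 248; half-weight = 124.
Sort by position and accumulate weight:
  mile 1 (Zone IV, w=7) → cum 7
  mile 2 (Zone I, w=11) → cum 18
  mile 5 (Zone III, w=110) → cum 128  ≥ 124 → median here
  mile 14 (Zone II, w=10) → cum 138
  mile 18 (Zone V, w=110) → cum 248
Optimal location: mile 5.

x = 5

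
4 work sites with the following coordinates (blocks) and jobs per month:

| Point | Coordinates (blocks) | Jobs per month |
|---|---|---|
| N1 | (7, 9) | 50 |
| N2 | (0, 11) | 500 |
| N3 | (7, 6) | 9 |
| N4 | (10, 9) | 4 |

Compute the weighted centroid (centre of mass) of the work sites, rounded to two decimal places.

The minimiser of Σwᵢ‖p−pᵢ‖² is the weighted centroid p* = (Σwᵢpᵢ)/(Σwᵢ).
Σwᵢ = 563.
Σwᵢxᵢ = 50·7 + 500·0 + 9·7 + 4·10 = 453.
Σwᵢyᵢ = 50·9 + 500·11 + 9·6 + 4·9 = 6040.
x* = 453/563 = 0.80, y* = 6040/563 = 10.73.

(0.80, 10.73)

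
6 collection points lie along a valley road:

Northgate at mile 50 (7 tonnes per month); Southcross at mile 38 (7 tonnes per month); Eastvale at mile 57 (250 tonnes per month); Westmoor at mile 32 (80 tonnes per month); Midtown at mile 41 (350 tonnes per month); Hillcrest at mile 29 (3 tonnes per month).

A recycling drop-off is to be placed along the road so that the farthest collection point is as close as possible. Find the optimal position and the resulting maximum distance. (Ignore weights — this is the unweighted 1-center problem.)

location 43, max distance 14

The 1-center on a line is the midpoint of the two extreme points: leftmost at 29, rightmost at 57.
Optimal location = (29 + 57)/2 = 43; maximum distance = (57 − 29)/2 = 14.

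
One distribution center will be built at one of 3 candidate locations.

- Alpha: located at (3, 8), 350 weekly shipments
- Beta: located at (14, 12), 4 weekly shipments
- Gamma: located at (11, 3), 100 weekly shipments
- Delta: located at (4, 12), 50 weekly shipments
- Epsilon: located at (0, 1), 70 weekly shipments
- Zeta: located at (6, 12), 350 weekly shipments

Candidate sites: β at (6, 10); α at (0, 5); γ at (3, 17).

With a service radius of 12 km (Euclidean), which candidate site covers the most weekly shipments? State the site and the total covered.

Coverage radius r = 12 km; a point is covered iff (Δx)²+(Δy)² ≤ 12² = 144.
  β (6, 10): covers {Alpha, Beta, Gamma, Delta, Epsilon, Zeta} → 924
  α (0, 5): covers {Alpha, Gamma, Delta, Epsilon, Zeta} → 920
  γ (3, 17): covers {Alpha, Delta, Zeta} → 750
Maximum coverage at β: 924 weekly shipments.

β, covering 924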